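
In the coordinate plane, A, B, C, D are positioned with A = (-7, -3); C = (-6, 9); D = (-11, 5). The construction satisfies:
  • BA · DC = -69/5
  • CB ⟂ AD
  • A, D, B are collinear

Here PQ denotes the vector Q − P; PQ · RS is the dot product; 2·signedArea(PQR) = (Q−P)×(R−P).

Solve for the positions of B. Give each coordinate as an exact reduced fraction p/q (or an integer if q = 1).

B = (-58/5, 31/5)

1. B_x = -58/5  [A, D, B are collinear ∩ CB ⟂ AD]
2. B_y = 31/5  [A, D, B are collinear ∩ CB ⟂ AD]
   → B = (-58/5, 31/5)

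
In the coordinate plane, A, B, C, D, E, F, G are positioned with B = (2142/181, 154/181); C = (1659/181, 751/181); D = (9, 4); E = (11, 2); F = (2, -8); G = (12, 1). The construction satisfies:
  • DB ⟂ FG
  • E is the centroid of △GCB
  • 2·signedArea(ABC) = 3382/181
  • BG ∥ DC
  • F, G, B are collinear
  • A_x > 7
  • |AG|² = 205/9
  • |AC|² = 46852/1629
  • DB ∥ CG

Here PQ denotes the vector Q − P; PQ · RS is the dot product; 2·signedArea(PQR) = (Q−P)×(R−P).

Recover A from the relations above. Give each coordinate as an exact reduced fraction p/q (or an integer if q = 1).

A = (23/3, -1)

1. A_x = 23/3  [line -597/181·x + -483/181·y + 4094/181 = 0 ∩ |AC|² = 46852/1629]
2. A_y = -1  [line -597/181·x + -483/181·y + 4094/181 = 0 ∩ |AC|² = 46852/1629]
   → A = (23/3, -1)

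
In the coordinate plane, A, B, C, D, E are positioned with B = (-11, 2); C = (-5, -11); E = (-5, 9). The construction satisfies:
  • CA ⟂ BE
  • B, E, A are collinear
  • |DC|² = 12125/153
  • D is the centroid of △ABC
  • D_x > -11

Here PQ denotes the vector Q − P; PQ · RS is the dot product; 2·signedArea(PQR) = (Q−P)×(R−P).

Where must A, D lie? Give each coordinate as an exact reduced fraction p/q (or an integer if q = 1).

1. A_x = -253/17  [B, E, A are collinear ∩ CA ⟂ BE]
2. A_y = -43/17  [B, E, A are collinear ∩ CA ⟂ BE]
   → A = (-253/17, -43/17)
3. D_x = -175/17  [D is the centroid of △ABC]
4. D_y = -196/51  [D is the centroid of △ABC]
   → D = (-175/17, -196/51)

A = (-253/17, -43/17)
D = (-175/17, -196/51)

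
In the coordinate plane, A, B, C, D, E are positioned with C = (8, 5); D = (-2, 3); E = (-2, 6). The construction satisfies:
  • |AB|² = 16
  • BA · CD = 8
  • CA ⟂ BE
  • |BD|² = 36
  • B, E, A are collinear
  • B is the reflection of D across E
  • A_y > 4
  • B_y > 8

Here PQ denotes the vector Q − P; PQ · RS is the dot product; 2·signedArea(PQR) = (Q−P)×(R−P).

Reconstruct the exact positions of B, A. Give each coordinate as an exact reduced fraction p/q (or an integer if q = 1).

A = (-2, 5)
B = (-2, 9)

1. B_x = -2  [B is the reflection of D across E]
2. B_y = 9  [B is the reflection of D across E]
   → B = (-2, 9)
3. A_x = -2  [B, E, A are collinear ∩ CA ⟂ BE]
4. A_y = 5  [B, E, A are collinear ∩ CA ⟂ BE]
   → A = (-2, 5)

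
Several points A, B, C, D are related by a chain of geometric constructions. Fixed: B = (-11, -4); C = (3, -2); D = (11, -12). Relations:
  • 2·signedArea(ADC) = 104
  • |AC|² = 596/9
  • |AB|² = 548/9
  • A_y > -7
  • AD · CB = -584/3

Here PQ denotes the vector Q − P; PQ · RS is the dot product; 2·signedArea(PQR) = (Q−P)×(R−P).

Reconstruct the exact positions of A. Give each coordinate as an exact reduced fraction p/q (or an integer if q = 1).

A = (-11/3, -20/3)

1. A_x = -11/3  [2·signedArea(ADC) = 104 ∩ AD · CB = -584/3]
2. A_y = -20/3  [2·signedArea(ADC) = 104 ∩ AD · CB = -584/3]
   → A = (-11/3, -20/3)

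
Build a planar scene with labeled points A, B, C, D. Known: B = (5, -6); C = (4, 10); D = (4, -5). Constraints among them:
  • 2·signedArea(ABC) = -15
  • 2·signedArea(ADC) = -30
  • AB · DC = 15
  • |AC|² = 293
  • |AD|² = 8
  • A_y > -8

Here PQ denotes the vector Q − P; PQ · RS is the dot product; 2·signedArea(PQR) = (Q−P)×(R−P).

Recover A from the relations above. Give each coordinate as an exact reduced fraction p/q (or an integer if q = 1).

A = (6, -7)

1. A_x = 6  [2·signedArea(ADC) = -30 ∩ 2·signedArea(ABC) = -15]
2. A_y = -7  [2·signedArea(ADC) = -30 ∩ 2·signedArea(ABC) = -15]
   → A = (6, -7)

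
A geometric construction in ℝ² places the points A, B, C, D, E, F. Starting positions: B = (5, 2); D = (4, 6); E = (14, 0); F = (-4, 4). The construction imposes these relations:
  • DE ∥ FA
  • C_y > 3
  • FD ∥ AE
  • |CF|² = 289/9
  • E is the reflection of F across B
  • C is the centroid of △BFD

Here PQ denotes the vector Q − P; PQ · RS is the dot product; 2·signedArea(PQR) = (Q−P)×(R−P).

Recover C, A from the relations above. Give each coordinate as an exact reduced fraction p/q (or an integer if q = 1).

A = (6, -2)
C = (5/3, 4)

1. C_x = 5/3  [C is the centroid of △BFD]
2. C_y = 4  [C is the centroid of △BFD]
   → C = (5/3, 4)
3. A_x = 6  [FD ∥ AE ∩ DE ∥ FA]
4. A_y = -2  [FD ∥ AE ∩ DE ∥ FA]
   → A = (6, -2)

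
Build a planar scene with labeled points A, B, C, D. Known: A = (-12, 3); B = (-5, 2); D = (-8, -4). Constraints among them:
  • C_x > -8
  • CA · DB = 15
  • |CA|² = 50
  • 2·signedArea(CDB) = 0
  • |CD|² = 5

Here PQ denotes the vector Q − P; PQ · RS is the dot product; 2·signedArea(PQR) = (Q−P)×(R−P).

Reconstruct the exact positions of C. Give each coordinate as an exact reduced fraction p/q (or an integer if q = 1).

1. C_x = -7  [2·signedArea(CDB) = 0 ∩ CA · DB = 15]
2. C_y = -2  [2·signedArea(CDB) = 0 ∩ CA · DB = 15]
   → C = (-7, -2)

C = (-7, -2)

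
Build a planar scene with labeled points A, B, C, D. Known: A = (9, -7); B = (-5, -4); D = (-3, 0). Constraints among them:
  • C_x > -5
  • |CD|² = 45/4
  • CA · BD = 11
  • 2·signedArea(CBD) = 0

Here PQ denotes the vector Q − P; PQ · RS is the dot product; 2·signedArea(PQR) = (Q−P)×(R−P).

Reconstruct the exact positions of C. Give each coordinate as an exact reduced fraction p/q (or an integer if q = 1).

C = (-9/2, -3)

1. C_x = -9/2  [2·signedArea(CBD) = 0 ∩ CA · BD = 11]
2. C_y = -3  [2·signedArea(CBD) = 0 ∩ CA · BD = 11]
   → C = (-9/2, -3)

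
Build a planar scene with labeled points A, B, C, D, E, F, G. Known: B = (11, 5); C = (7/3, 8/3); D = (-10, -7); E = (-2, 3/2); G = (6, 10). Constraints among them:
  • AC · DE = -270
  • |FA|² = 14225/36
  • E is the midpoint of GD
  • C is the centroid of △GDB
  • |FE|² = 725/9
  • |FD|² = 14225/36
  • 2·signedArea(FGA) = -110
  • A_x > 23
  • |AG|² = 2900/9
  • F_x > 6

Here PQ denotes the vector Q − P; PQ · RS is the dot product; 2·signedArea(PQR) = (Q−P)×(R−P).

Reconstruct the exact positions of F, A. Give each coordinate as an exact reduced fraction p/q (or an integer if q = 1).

1. A_x = 70/3  [line -8·x + -17/2·y + 934/3 = 0 ∩ |AG|² = 2900/9]
2. A_y = 44/3  [line -8·x + -17/2·y + 934/3 = 0 ∩ |AG|² = 2900/9]
   → A = (70/3, 44/3)
3. F_x = 20/3  [line -14/3·x + 52/3·y + -106/3 = 0 ∩ |FD|² = 14225/36]
4. F_y = 23/6  [line -14/3·x + 52/3·y + -106/3 = 0 ∩ |FD|² = 14225/36]
   → F = (20/3, 23/6)

A = (70/3, 44/3)
F = (20/3, 23/6)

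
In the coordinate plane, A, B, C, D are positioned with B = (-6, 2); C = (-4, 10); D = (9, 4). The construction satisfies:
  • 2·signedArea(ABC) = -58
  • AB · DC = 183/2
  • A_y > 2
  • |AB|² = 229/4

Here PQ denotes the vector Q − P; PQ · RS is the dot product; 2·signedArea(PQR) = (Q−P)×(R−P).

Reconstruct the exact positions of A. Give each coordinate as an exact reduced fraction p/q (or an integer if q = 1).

A = (3/2, 3)

1. A_x = 3/2  [2·signedArea(ABC) = -58 ∩ AB · DC = 183/2]
2. A_y = 3  [2·signedArea(ABC) = -58 ∩ AB · DC = 183/2]
   → A = (3/2, 3)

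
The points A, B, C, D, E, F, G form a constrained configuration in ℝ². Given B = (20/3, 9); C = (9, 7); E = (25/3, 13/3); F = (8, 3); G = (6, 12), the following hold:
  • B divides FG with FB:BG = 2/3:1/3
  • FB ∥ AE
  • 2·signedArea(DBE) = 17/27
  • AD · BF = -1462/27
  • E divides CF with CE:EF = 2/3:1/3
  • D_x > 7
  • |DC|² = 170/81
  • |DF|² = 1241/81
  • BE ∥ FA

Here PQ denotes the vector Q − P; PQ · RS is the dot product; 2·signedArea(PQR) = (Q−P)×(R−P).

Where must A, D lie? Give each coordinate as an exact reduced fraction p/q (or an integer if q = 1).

1. A_x = 29/3  [FB ∥ AE ∩ BE ∥ FA]
2. A_y = -5/3  [FB ∥ AE ∩ BE ∥ FA]
   → A = (29/3, -5/3)
3. D_x = 68/9  [2·signedArea(DBE) = 17/27 ∩ AD · BF = -1462/27]
4. D_y = 62/9  [2·signedArea(DBE) = 17/27 ∩ AD · BF = -1462/27]
   → D = (68/9, 62/9)

A = (29/3, -5/3)
D = (68/9, 62/9)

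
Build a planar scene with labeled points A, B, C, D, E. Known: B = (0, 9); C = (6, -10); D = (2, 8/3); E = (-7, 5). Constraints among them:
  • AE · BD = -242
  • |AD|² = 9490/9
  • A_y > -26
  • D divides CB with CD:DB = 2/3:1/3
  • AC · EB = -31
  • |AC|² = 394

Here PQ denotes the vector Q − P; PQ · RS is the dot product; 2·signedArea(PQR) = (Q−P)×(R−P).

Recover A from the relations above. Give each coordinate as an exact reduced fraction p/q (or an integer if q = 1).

1. A_x = 19  [AC · EB = -31 ∩ AE · BD = -242]
2. A_y = -25  [AC · EB = -31 ∩ AE · BD = -242]
   → A = (19, -25)

A = (19, -25)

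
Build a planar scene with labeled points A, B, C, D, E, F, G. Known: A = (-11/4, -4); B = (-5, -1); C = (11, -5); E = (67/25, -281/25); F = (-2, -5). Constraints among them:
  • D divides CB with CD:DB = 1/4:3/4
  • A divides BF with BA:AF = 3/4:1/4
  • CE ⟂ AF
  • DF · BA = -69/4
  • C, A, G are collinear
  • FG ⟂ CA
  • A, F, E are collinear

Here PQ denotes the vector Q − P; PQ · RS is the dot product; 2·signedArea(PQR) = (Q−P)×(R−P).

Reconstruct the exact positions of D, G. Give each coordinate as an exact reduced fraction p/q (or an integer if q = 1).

D = (7, -4)
G = (-5874/3041, -12345/3041)

1. D_x = 7  [D divides CB with CD:DB = 1/4:3/4]
2. D_y = -4  [D divides CB with CD:DB = 1/4:3/4]
   → D = (7, -4)
3. G_x = -5874/3041  [C, A, G are collinear ∩ FG ⟂ CA]
4. G_y = -12345/3041  [C, A, G are collinear ∩ FG ⟂ CA]
   → G = (-5874/3041, -12345/3041)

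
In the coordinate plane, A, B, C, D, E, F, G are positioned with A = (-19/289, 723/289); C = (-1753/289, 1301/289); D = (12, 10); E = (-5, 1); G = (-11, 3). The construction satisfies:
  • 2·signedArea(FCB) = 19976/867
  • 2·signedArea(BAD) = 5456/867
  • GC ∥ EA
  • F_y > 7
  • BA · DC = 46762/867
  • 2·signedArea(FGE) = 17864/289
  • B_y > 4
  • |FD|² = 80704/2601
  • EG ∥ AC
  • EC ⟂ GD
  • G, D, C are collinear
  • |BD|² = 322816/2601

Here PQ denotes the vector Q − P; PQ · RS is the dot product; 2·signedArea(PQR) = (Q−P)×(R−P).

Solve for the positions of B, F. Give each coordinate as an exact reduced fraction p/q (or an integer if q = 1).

1. B_x = 668/289  [2·signedArea(BAD) = 5456/867 ∩ BA · DC = 46762/867]
2. B_y = 3902/867  [2·signedArea(BAD) = 5456/867 ∩ BA · DC = 46762/867]
   → B = (668/289, 3902/867)
3. F_x = 2068/289  [2·signedArea(FCB) = 19976/867 ∩ 2·signedArea(FGE) = 17864/289]
4. F_y = 6286/867  [2·signedArea(FCB) = 19976/867 ∩ 2·signedArea(FGE) = 17864/289]
   → F = (2068/289, 6286/867)

B = (668/289, 3902/867)
F = (2068/289, 6286/867)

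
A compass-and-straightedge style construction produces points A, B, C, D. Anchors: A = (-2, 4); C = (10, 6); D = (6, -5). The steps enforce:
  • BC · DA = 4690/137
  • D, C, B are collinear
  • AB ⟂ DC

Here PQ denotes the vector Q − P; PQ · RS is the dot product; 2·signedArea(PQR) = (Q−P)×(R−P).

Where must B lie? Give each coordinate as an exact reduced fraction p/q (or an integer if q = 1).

B = (1090/137, 52/137)

1. B_x = 1090/137  [D, C, B are collinear ∩ AB ⟂ DC]
2. B_y = 52/137  [D, C, B are collinear ∩ AB ⟂ DC]
   → B = (1090/137, 52/137)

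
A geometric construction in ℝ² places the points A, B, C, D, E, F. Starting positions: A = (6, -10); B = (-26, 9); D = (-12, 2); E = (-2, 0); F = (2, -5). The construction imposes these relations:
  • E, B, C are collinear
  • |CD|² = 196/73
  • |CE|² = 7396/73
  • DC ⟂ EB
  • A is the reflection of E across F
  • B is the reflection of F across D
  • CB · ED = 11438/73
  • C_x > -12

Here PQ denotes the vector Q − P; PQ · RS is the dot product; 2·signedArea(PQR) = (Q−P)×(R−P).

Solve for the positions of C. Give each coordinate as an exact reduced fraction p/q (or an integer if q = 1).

1. C_x = -834/73  [E, B, C are collinear ∩ DC ⟂ EB]
2. C_y = 258/73  [E, B, C are collinear ∩ DC ⟂ EB]
   → C = (-834/73, 258/73)

C = (-834/73, 258/73)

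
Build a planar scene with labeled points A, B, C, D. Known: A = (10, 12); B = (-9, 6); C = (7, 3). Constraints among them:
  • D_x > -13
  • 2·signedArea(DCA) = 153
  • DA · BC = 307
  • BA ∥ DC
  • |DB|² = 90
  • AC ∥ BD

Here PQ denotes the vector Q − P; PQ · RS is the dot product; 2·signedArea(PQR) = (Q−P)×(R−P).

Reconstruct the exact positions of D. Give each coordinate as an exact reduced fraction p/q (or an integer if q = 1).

D = (-12, -3)

1. D_x = -12  [BA ∥ DC ∩ AC ∥ BD]
2. D_y = -3  [BA ∥ DC ∩ AC ∥ BD]
   → D = (-12, -3)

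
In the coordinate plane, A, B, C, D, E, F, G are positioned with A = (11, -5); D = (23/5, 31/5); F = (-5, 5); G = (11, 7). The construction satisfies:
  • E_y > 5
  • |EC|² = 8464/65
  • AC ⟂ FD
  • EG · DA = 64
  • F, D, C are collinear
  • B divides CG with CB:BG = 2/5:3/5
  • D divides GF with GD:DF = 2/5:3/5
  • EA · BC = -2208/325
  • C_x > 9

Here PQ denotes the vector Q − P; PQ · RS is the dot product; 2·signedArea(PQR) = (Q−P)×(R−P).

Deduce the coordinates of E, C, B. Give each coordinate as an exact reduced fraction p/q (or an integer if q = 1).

1. C_x = 619/65  [F, D, C are collinear ∩ AC ⟂ FD]
2. C_y = 443/65  [F, D, C are collinear ∩ AC ⟂ FD]
   → C = (619/65, 443/65)
3. B_x = 3287/325  [B divides CG with CB:BG = 2/5:3/5]
4. B_y = 2239/325  [B divides CG with CB:BG = 2/5:3/5]
   → B = (3287/325, 2239/325)
5. E_x = -9/5  [EG · DA = 64 ∩ EA · BC = -2208/325]
6. E_y = 27/5  [EG · DA = 64 ∩ EA · BC = -2208/325]
   → E = (-9/5, 27/5)

B = (3287/325, 2239/325)
C = (619/65, 443/65)
E = (-9/5, 27/5)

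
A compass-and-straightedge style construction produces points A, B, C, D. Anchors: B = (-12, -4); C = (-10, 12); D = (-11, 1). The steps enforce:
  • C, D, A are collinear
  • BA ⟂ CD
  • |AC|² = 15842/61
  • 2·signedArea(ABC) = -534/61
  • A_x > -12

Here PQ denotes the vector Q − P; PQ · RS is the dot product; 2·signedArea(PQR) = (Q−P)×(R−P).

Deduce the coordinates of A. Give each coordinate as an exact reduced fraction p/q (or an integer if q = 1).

1. A_x = -699/61  [C, D, A are collinear ∩ BA ⟂ CD]
2. A_y = -247/61  [C, D, A are collinear ∩ BA ⟂ CD]
   → A = (-699/61, -247/61)

A = (-699/61, -247/61)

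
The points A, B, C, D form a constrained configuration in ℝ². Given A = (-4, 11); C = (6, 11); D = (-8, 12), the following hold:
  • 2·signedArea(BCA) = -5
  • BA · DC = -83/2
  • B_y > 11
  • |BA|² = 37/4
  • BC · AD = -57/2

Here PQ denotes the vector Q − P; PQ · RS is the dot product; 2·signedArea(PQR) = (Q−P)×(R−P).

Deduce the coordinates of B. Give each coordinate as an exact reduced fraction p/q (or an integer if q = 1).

B = (-1, 23/2)

1. B_x = -1  [BA · DC = -83/2 ∩ 2·signedArea(BCA) = -5]
2. B_y = 23/2  [BA · DC = -83/2 ∩ 2·signedArea(BCA) = -5]
   → B = (-1, 23/2)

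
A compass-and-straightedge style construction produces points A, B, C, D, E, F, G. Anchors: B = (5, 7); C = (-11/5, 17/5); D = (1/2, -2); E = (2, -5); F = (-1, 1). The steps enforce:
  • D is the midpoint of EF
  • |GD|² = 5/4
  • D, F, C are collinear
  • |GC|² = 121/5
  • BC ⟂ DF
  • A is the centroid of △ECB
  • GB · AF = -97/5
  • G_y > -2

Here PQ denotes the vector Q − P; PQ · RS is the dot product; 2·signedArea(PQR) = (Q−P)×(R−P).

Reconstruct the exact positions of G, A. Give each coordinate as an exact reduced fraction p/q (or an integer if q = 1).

A = (8/5, 9/5)
G = (0, -1)

1. A_x = 8/5  [A is the centroid of △ECB]
2. A_y = 9/5  [A is the centroid of △ECB]
   → A = (8/5, 9/5)
3. G_x = 0  [line 13/5·x + 4/5·y + 4/5 = 0 ∩ |GD|² = 5/4]
4. G_y = -1  [line 13/5·x + 4/5·y + 4/5 = 0 ∩ |GD|² = 5/4]
   → G = (0, -1)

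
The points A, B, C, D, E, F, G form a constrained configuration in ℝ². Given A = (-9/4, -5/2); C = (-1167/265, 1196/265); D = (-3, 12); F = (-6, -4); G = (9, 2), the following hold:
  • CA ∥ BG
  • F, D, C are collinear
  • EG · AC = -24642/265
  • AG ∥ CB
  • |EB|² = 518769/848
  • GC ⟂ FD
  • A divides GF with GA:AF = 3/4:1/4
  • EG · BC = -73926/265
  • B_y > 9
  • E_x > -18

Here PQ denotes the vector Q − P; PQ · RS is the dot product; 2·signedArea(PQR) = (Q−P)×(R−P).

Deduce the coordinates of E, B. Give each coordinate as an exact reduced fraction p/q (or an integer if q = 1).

B = (7257/1060, 4777/530)
E = (-4719/265, 1862/265)

1. B_x = 7257/1060  [CA ∥ BG ∩ AG ∥ CB]
2. B_y = 4777/530  [CA ∥ BG ∩ AG ∥ CB]
   → B = (7257/1060, 4777/530)
3. E_x = -4719/265  [EG · BC = -73926/265 ∩ EG · AC = -24642/265]
4. E_y = 1862/265  [EG · BC = -73926/265 ∩ EG · AC = -24642/265]
   → E = (-4719/265, 1862/265)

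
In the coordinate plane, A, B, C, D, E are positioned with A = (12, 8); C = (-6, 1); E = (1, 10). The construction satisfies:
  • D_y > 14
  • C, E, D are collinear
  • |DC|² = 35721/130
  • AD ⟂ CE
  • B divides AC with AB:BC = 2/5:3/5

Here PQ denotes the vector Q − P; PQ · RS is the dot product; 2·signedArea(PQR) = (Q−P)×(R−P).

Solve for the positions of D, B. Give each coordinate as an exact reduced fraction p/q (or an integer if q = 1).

B = (24/5, 26/5)
D = (543/130, 1831/130)

1. D_x = 543/130  [C, E, D are collinear ∩ AD ⟂ CE]
2. D_y = 1831/130  [C, E, D are collinear ∩ AD ⟂ CE]
   → D = (543/130, 1831/130)
3. B_x = 24/5  [B divides AC with AB:BC = 2/5:3/5]
4. B_y = 26/5  [B divides AC with AB:BC = 2/5:3/5]
   → B = (24/5, 26/5)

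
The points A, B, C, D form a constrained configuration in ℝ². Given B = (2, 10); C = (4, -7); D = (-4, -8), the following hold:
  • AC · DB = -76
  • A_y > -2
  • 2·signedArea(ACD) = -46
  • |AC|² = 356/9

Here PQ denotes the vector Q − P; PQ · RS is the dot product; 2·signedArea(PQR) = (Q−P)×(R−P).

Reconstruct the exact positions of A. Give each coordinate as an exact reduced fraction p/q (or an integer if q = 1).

1. A_x = 2/3  [2·signedArea(ACD) = -46 ∩ AC · DB = -76]
2. A_y = -5/3  [2·signedArea(ACD) = -46 ∩ AC · DB = -76]
   → A = (2/3, -5/3)

A = (2/3, -5/3)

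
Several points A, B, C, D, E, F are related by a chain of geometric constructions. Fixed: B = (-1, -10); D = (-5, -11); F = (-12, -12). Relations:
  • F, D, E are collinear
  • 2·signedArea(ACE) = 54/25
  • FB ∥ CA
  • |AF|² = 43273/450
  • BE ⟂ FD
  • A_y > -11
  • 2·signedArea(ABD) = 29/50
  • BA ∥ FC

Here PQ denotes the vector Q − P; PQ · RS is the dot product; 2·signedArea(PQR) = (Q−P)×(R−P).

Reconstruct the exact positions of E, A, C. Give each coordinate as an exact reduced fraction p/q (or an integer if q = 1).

A = (-347/150, -1571/150)
C = (-1997/150, -1871/150)
E = (-47/50, -521/50)

1. E_x = -47/50  [F, D, E are collinear ∩ BE ⟂ FD]
2. E_y = -521/50  [F, D, E are collinear ∩ BE ⟂ FD]
   → E = (-47/50, -521/50)
3. A_x = -347/150  [line 1·x + -4·y + -1979/50 = 0 ∩ |AF|² = 43273/450]
4. A_y = -1571/150  [line 1·x + -4·y + -1979/50 = 0 ∩ |AF|² = 43273/450]
   → A = (-347/150, -1571/150)
5. C_x = -1997/150  [FB ∥ CA ∩ BA ∥ FC]
6. C_y = -1871/150  [FB ∥ CA ∩ BA ∥ FC]
   → C = (-1997/150, -1871/150)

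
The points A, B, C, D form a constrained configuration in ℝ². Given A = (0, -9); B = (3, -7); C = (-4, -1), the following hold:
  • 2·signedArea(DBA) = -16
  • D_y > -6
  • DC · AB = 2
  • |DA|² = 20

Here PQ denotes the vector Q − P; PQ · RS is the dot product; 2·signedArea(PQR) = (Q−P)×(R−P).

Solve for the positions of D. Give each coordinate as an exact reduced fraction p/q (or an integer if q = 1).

D = (-2, -5)

1. D_x = -2  [DC · AB = 2 ∩ 2·signedArea(DBA) = -16]
2. D_y = -5  [DC · AB = 2 ∩ 2·signedArea(DBA) = -16]
   → D = (-2, -5)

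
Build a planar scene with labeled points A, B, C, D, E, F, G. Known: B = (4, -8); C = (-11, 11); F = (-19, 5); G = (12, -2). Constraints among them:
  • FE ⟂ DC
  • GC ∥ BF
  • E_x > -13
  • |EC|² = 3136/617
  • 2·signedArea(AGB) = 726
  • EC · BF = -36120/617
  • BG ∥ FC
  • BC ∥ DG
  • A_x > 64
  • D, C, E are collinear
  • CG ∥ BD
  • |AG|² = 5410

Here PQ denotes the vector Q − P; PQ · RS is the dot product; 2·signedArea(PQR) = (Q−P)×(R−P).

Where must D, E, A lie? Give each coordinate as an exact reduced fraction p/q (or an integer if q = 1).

A = (65, -53)
D = (27, -21)
E = (-7851/617, 7683/617)

1. D_x = 27  [BC ∥ DG ∩ CG ∥ BD]
2. D_y = -21  [BC ∥ DG ∩ CG ∥ BD]
   → D = (27, -21)
3. E_x = -7851/617  [D, C, E are collinear ∩ FE ⟂ DC]
4. E_y = 7683/617  [D, C, E are collinear ∩ FE ⟂ DC]
   → E = (-7851/617, 7683/617)
5. A_x = 65  [line 6·x + -8·y + -814 = 0 ∩ |AG|² = 5410]
6. A_y = -53  [line 6·x + -8·y + -814 = 0 ∩ |AG|² = 5410]
   → A = (65, -53)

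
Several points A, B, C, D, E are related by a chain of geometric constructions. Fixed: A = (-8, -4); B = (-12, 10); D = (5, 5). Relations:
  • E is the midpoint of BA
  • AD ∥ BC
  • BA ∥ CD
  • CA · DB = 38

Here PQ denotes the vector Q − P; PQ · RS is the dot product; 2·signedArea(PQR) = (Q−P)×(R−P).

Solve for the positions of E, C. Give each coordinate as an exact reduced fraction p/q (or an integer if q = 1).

1. E_x = -10  [E is the midpoint of BA]
2. E_y = 3  [E is the midpoint of BA]
   → E = (-10, 3)
3. C_x = 1  [BA ∥ CD ∩ AD ∥ BC]
4. C_y = 19  [BA ∥ CD ∩ AD ∥ BC]
   → C = (1, 19)

C = (1, 19)
E = (-10, 3)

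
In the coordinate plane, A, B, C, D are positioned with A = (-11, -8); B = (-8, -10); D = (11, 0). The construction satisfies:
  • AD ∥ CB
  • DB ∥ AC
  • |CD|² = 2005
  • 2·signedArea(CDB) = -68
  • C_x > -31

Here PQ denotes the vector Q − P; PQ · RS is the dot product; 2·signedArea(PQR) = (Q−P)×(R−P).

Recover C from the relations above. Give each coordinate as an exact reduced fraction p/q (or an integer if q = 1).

C = (-30, -18)

1. C_x = -30  [AD ∥ CB ∩ DB ∥ AC]
2. C_y = -18  [AD ∥ CB ∩ DB ∥ AC]
   → C = (-30, -18)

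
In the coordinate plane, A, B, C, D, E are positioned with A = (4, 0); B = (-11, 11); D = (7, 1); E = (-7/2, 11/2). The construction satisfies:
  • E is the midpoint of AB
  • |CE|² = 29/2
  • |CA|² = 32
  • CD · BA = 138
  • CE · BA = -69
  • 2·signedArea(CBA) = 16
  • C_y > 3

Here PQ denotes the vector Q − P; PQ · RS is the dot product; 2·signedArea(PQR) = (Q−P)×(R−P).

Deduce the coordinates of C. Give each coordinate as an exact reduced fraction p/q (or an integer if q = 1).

C = (0, 4)

1. C_x = 0  [CE · BA = -69 ∩ 2·signedArea(CBA) = 16]
2. C_y = 4  [CE · BA = -69 ∩ 2·signedArea(CBA) = 16]
   → C = (0, 4)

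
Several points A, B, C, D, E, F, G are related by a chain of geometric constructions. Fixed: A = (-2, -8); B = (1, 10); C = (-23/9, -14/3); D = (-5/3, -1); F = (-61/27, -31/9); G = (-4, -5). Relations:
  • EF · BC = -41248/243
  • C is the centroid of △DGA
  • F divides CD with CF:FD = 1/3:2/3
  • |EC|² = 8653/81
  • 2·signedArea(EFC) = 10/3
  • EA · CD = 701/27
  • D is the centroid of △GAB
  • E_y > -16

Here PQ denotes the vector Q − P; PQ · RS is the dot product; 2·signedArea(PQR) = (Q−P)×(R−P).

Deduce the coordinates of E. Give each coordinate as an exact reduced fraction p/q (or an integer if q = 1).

1. E_x = -7/3  [EA · CD = 701/27 ∩ 2·signedArea(EFC) = 10/3]
2. E_y = -15  [EA · CD = 701/27 ∩ 2·signedArea(EFC) = 10/3]
   → E = (-7/3, -15)

E = (-7/3, -15)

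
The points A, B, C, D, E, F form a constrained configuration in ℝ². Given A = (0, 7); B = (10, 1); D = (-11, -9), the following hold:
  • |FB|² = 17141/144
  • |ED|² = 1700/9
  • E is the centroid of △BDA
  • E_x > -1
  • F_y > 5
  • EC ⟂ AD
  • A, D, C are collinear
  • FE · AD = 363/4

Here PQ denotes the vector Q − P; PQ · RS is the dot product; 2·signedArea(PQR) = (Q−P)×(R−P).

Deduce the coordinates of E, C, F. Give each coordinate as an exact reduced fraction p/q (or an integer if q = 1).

C = (-1331/377, 703/377)
E = (-1/3, -1/3)
F = (-1/12, 31/6)

1. E_x = -1/3  [E is the centroid of △BDA]
2. E_y = -1/3  [E is the centroid of △BDA]
   → E = (-1/3, -1/3)
3. C_x = -1331/377  [A, D, C are collinear ∩ EC ⟂ AD]
4. C_y = 703/377  [A, D, C are collinear ∩ EC ⟂ AD]
   → C = (-1331/377, 703/377)
5. F_x = -1/12  [line 11·x + 16·y + -327/4 = 0 ∩ |FB|² = 17141/144]
6. F_y = 31/6  [line 11·x + 16·y + -327/4 = 0 ∩ |FB|² = 17141/144]
   → F = (-1/12, 31/6)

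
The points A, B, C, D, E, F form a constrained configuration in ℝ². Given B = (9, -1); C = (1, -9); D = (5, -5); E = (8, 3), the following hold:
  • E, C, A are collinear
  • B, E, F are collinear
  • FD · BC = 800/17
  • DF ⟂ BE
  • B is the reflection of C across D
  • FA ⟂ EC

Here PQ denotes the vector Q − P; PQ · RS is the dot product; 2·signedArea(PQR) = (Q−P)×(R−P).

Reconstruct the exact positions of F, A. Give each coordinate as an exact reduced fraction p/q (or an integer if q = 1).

1. F_x = 165/17  [B, E, F are collinear ∩ DF ⟂ BE]
2. F_y = -65/17  [B, E, F are collinear ∩ DF ⟂ BE]
   → F = (165/17, -65/17)
3. A_x = 17925/3281  [E, C, A are collinear ∩ FA ⟂ EC]
4. A_y = -4425/3281  [E, C, A are collinear ∩ FA ⟂ EC]
   → A = (17925/3281, -4425/3281)

A = (17925/3281, -4425/3281)
F = (165/17, -65/17)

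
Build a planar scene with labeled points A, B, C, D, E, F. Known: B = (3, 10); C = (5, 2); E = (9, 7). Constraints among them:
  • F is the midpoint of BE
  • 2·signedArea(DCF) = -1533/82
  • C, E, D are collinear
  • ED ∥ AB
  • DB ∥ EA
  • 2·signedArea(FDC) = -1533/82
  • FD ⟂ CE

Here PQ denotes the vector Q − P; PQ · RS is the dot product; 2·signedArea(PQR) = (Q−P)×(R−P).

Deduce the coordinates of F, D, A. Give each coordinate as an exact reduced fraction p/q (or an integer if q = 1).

1. F_x = 6  [F is the midpoint of BE]
2. F_y = 17/2  [F is the midpoint of BE]
   → F = (6, 17/2)
3. D_x = 351/41  [C, E, D are collinear ∩ FD ⟂ CE]
4. D_y = 529/82  [C, E, D are collinear ∩ FD ⟂ CE]
   → D = (351/41, 529/82)
5. A_x = 141/41  [ED ∥ AB ∩ DB ∥ EA]
6. A_y = 865/82  [ED ∥ AB ∩ DB ∥ EA]
   → A = (141/41, 865/82)

A = (141/41, 865/82)
D = (351/41, 529/82)
F = (6, 17/2)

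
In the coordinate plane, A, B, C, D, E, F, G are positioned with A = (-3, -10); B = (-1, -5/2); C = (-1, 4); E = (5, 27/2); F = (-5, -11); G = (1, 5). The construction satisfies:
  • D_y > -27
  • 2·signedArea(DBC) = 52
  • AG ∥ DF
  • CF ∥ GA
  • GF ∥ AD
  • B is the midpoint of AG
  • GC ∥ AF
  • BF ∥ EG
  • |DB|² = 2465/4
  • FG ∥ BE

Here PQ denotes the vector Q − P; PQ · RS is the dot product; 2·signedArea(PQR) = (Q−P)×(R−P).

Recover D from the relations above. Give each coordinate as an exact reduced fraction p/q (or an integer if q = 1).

1. D_x = -9  [AG ∥ DF ∩ GF ∥ AD]
2. D_y = -26  [AG ∥ DF ∩ GF ∥ AD]
   → D = (-9, -26)

D = (-9, -26)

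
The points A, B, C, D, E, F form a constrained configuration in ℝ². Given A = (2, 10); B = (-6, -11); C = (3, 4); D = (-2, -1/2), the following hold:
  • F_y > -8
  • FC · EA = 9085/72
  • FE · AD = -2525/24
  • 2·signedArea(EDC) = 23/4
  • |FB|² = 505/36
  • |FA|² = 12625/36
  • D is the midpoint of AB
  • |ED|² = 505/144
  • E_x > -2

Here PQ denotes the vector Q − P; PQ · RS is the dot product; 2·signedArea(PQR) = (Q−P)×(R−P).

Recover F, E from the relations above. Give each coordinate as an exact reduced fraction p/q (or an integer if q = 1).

1. E_x = -4/3  [line -9/2·x + 5·y + -49/4 = 0 ∩ |ED|² = 505/144]
2. E_y = 5/4  [line -9/2·x + 5·y + -49/4 = 0 ∩ |ED|² = 505/144]
   → E = (-4/3, 5/4)
3. F_x = -14/3  [line 4·x + 21/2·y + 1169/12 = 0 ∩ |FB|² = 505/36]
4. F_y = -15/2  [line 4·x + 21/2·y + 1169/12 = 0 ∩ |FB|² = 505/36]
   → F = (-14/3, -15/2)

E = (-4/3, 5/4)
F = (-14/3, -15/2)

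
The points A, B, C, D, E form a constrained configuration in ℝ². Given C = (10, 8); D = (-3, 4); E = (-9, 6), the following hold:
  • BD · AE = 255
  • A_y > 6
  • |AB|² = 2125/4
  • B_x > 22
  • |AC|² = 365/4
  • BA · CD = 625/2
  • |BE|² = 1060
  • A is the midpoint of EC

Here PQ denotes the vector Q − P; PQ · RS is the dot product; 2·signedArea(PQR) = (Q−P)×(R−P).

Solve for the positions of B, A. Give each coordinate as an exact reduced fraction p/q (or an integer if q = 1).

1. A_x = 1/2  [A is the midpoint of EC]
2. A_y = 7  [A is the midpoint of EC]
   → A = (1/2, 7)
3. B_x = 23  [BD · AE = 255 ∩ BA · CD = 625/2]
4. B_y = 12  [BD · AE = 255 ∩ BA · CD = 625/2]
   → B = (23, 12)

A = (1/2, 7)
B = (23, 12)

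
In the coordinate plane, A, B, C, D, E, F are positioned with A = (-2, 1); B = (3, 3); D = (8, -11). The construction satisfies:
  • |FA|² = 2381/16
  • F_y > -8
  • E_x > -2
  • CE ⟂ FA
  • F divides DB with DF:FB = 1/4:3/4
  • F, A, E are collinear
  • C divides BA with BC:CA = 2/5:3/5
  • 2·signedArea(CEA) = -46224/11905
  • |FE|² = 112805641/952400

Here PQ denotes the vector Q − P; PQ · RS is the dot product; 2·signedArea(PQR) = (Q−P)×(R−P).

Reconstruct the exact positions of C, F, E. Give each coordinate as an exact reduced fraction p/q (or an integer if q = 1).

1. C_x = 1  [C divides BA with BC:CA = 2/5:3/5]
2. C_y = 11/5  [C divides BA with BC:CA = 2/5:3/5]
   → C = (1, 11/5)
3. F_x = 27/4  [F divides DB with DF:FB = 1/4:3/4]
4. F_y = -15/2  [F divides DB with DF:FB = 1/4:3/4]
   → F = (27/4, -15/2)
5. E_x = -2515/2381  [F, A, E are collinear ∩ CE ⟂ FA]
6. E_y = 991/11905  [F, A, E are collinear ∩ CE ⟂ FA]
   → E = (-2515/2381, 991/11905)

C = (1, 11/5)
E = (-2515/2381, 991/11905)
F = (27/4, -15/2)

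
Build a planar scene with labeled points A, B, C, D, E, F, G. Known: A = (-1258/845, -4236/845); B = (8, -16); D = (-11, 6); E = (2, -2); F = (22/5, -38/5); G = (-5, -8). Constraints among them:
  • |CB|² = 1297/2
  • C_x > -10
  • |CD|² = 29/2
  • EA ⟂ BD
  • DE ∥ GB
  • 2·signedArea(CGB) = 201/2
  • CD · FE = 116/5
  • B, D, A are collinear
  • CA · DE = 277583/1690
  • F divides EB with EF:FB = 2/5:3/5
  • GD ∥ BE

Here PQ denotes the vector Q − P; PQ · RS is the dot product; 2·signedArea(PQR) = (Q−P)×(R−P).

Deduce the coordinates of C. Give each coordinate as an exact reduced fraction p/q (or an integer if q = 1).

C = (-19/2, 5/2)

1. C_x = -19/2  [2·signedArea(CGB) = 201/2 ∩ CD · FE = 116/5]
2. C_y = 5/2  [2·signedArea(CGB) = 201/2 ∩ CD · FE = 116/5]
   → C = (-19/2, 5/2)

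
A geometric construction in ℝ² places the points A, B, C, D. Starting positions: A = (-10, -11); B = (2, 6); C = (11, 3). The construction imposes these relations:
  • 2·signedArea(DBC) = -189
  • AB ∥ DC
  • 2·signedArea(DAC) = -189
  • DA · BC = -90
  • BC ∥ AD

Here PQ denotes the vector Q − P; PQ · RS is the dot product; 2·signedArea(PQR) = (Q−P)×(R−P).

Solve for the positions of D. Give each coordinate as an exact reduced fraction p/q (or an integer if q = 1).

D = (-1, -14)

1. D_x = -1  [AB ∥ DC ∩ BC ∥ AD]
2. D_y = -14  [AB ∥ DC ∩ BC ∥ AD]
   → D = (-1, -14)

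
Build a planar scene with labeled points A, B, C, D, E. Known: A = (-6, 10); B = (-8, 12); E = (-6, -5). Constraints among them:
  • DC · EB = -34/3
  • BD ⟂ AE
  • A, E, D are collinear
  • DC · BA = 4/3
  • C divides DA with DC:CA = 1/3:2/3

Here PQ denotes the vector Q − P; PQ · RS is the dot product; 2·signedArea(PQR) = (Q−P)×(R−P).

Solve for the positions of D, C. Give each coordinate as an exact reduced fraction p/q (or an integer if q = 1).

C = (-6, 34/3)
D = (-6, 12)

1. D_x = -6  [A, E, D are collinear ∩ BD ⟂ AE]
2. D_y = 12  [A, E, D are collinear ∩ BD ⟂ AE]
   → D = (-6, 12)
3. C_x = -6  [C divides DA with DC:CA = 1/3:2/3]
4. C_y = 34/3  [C divides DA with DC:CA = 1/3:2/3]
   → C = (-6, 34/3)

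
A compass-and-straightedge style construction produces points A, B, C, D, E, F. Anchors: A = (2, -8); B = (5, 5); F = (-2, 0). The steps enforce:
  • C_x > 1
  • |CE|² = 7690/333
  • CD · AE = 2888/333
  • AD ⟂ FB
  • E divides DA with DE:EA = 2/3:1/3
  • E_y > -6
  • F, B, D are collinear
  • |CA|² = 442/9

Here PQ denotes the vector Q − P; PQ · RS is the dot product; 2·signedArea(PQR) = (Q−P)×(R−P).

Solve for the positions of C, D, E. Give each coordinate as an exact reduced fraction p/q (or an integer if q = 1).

C = (5/3, -1)
D = (-116/37, -30/37)
E = (32/111, -622/111)

1. D_x = -116/37  [F, B, D are collinear ∩ AD ⟂ FB]
2. D_y = -30/37  [F, B, D are collinear ∩ AD ⟂ FB]
   → D = (-116/37, -30/37)
3. E_x = 32/111  [E divides DA with DE:EA = 2/3:1/3]
4. E_y = -622/111  [E divides DA with DE:EA = 2/3:1/3]
   → E = (32/111, -622/111)
5. C_x = 5/3  [line 190/111·x + -266/111·y + -1748/333 = 0 ∩ |CA|² = 442/9]
6. C_y = -1  [line 190/111·x + -266/111·y + -1748/333 = 0 ∩ |CA|² = 442/9]
   → C = (5/3, -1)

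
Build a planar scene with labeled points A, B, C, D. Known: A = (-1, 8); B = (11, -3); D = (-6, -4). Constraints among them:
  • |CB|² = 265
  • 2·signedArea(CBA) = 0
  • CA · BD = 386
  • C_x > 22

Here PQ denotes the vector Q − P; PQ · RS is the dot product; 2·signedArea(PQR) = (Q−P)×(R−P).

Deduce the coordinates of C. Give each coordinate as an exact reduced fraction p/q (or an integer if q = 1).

1. C_x = 23  [2·signedArea(CBA) = 0 ∩ CA · BD = 386]
2. C_y = -14  [2·signedArea(CBA) = 0 ∩ CA · BD = 386]
   → C = (23, -14)

C = (23, -14)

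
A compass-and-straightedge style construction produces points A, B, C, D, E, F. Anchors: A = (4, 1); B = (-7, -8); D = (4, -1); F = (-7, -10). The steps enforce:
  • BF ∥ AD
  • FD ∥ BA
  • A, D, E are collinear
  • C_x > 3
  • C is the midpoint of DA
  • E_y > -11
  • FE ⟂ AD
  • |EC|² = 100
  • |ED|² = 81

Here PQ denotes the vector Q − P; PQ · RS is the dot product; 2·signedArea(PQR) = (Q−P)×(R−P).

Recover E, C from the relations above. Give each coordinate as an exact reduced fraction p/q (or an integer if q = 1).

C = (4, 0)
E = (4, -10)

1. E_x = 4  [A, D, E are collinear ∩ FE ⟂ AD]
2. E_y = -10  [A, D, E are collinear ∩ FE ⟂ AD]
   → E = (4, -10)
3. C_x = 4  [C is the midpoint of DA]
4. C_y = 0  [C is the midpoint of DA]
   → C = (4, 0)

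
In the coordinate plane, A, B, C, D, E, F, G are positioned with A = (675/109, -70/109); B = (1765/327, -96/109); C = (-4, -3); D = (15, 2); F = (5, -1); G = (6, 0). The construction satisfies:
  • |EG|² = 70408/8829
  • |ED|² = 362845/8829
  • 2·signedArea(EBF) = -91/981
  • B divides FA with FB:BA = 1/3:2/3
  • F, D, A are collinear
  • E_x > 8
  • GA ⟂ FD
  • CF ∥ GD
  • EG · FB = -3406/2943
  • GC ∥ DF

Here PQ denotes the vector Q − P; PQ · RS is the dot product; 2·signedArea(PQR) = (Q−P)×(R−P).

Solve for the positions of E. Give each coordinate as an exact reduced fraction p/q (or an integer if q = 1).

1. E_x = 8632/981  [2·signedArea(EBF) = -91/981 ∩ EG · FB = -3406/2943]
2. E_y = 122/327  [2·signedArea(EBF) = -91/981 ∩ EG · FB = -3406/2943]
   → E = (8632/981, 122/327)

E = (8632/981, 122/327)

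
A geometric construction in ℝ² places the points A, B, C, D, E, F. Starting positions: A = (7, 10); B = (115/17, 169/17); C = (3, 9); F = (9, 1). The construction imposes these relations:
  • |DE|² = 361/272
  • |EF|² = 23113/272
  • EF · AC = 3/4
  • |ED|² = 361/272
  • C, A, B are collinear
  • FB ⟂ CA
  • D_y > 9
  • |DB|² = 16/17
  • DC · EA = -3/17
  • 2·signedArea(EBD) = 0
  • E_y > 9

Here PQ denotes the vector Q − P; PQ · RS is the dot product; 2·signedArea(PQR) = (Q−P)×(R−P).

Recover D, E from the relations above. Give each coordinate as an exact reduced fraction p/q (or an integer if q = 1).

D = (99/17, 165/17)
E = (118/17, 679/68)

1. E_x = 118/17  [line 4·x + 1·y + -151/4 = 0 ∩ |EF|² = 23113/272]
2. E_y = 679/68  [line 4·x + 1·y + -151/4 = 0 ∩ |EF|² = 23113/272]
   → E = (118/17, 679/68)
3. D_x = 99/17  [DC · EA = -3/17 ∩ 2·signedArea(EBD) = 0]
4. D_y = 165/17  [DC · EA = -3/17 ∩ 2·signedArea(EBD) = 0]
   → D = (99/17, 165/17)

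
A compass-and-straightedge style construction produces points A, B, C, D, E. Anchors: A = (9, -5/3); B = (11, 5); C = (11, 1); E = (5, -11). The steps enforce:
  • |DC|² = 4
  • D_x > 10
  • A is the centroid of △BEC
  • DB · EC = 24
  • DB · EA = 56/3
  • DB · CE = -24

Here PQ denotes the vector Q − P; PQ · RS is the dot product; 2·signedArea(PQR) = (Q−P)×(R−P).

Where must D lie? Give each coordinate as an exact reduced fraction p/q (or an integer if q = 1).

D = (11, 3)

1. D_x = 11  [DB · EA = 56/3 ∩ DB · CE = -24]
2. D_y = 3  [DB · EA = 56/3 ∩ DB · CE = -24]
   → D = (11, 3)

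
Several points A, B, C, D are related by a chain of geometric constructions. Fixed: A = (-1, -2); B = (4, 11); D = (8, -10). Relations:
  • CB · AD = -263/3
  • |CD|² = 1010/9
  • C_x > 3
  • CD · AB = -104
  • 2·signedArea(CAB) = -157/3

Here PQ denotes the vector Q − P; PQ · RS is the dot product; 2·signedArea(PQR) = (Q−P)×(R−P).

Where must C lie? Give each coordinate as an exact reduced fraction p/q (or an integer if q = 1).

1. C_x = 11/3  [2·signedArea(CAB) = -157/3 ∩ CB · AD = -263/3]
2. C_y = -1/3  [2·signedArea(CAB) = -157/3 ∩ CB · AD = -263/3]
   → C = (11/3, -1/3)

C = (11/3, -1/3)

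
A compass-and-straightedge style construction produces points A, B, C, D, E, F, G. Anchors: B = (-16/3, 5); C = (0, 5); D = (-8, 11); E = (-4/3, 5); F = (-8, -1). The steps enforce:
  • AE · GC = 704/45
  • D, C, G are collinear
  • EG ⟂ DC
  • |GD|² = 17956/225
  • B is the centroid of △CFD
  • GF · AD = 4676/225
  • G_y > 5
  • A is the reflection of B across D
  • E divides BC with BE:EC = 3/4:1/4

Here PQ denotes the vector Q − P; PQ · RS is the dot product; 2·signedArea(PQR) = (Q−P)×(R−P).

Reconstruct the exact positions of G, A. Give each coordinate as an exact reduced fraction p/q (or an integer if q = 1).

1. G_x = -64/75  [D, C, G are collinear ∩ EG ⟂ DC]
2. G_y = 141/25  [D, C, G are collinear ∩ EG ⟂ DC]
   → G = (-64/75, 141/25)
3. A_x = -32/3  [A is the reflection of B across D]
4. A_y = 17  [A is the reflection of B across D]
   → A = (-32/3, 17)

A = (-32/3, 17)
G = (-64/75, 141/25)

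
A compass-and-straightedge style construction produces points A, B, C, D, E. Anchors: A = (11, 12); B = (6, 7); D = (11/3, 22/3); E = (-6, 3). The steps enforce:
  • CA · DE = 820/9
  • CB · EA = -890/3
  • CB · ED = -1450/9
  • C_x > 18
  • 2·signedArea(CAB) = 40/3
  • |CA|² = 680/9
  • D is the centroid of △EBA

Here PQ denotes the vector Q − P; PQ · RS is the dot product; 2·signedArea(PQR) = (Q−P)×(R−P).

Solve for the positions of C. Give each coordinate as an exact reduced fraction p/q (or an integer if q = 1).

1. C_x = 55/3  [CB · ED = -1450/9 ∩ CB · EA = -890/3]
2. C_y = 50/3  [CB · ED = -1450/9 ∩ CB · EA = -890/3]
   → C = (55/3, 50/3)

C = (55/3, 50/3)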